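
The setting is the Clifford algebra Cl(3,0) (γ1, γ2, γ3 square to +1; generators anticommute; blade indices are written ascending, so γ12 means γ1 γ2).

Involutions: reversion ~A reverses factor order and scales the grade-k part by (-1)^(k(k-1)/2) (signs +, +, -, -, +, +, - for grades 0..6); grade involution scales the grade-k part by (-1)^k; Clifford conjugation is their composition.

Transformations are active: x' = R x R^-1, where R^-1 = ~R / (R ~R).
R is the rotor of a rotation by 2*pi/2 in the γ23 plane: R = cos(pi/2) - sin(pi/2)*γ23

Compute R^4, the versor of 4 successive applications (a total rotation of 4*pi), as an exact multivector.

Because a rotor carries half the rotation angle, composing 4 copies of this γ23-plane rotor multiplies the phase: 4*(pi/2) = 2*pi, hence R^4 = cos(2*pi) - sin(2*pi)*γ23.
cos(2*pi) = 1 and sin(2*pi) = 0, so R^4 = 1. The total rotation 4*pi is 2 full turns, so every vector returns to itself, yet the rotor is +1, back on the identity sheet (an even number of 2*pi turns).
Answer: 1


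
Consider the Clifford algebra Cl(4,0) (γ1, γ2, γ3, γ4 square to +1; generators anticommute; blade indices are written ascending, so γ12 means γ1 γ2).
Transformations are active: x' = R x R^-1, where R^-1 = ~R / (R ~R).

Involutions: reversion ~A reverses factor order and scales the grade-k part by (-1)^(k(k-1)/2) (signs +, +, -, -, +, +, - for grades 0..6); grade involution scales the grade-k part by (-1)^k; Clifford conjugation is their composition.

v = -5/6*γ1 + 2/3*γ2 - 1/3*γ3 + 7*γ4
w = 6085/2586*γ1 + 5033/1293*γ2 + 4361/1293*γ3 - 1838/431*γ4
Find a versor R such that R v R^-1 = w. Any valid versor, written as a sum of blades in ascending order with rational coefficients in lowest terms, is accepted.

Since q(v) = q(w) = 201/4, the sum R = v + w = 655/431*γ1 + 1965/431*γ2 + 1310/431*γ3 + 1179/431*γ4 does the job whenever invertible.
Answer: 655/431*γ1 + 1965/431*γ2 + 1310/431*γ3 + 1179/431*γ4


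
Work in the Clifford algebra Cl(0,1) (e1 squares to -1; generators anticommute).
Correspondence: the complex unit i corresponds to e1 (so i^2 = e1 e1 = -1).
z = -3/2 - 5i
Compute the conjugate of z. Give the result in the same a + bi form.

In blades: z = -3/2 - 5*e1.
Conjugation here is Clifford conjugation: the scalar is fixed and the grade-1 and grade-2 blades all flip sign, giving -3/2 + 5*e1; translating back:
Answer: -3/2 + 5i


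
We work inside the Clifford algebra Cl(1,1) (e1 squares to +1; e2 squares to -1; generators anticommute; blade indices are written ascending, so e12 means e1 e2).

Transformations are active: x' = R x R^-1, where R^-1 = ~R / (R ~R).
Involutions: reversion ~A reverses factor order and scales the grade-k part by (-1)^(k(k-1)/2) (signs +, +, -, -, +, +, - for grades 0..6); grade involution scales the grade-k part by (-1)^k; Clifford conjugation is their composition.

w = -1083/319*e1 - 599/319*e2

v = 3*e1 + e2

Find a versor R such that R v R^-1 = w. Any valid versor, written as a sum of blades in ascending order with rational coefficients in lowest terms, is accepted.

Why this works: both vectors square to 8, so q(v) = q(w) and R = v + w = -126/319*e1 - 280/319*e2 carries v to w — its own direction survives, the complement (v - w)/2 flips.
Answer: -126/319*e1 - 280/319*e2


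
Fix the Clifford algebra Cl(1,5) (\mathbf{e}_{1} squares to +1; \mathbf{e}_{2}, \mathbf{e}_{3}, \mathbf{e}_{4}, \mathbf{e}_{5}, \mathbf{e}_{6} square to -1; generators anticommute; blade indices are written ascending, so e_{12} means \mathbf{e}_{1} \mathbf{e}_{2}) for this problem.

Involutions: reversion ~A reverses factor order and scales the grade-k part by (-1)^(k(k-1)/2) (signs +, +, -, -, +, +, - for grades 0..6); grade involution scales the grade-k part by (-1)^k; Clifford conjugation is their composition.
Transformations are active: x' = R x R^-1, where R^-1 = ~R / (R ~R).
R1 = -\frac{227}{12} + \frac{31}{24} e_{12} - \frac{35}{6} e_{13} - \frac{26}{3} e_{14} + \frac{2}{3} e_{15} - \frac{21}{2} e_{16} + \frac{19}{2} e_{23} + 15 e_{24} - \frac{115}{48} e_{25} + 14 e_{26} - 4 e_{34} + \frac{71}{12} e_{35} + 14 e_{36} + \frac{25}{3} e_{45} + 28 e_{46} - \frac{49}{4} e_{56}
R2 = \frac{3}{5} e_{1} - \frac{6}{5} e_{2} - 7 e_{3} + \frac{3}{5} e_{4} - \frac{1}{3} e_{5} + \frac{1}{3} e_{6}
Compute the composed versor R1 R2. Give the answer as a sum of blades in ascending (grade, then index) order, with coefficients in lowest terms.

Distribute over the terms of R2 (each basis-blade product reordered to ascending indices, repeated generators contracted through their squares):
R1 (\frac{3}{5} e_{1}) = -\frac{227}{20} e_{1} - \frac{31}{40} e_{2} + \frac{7}{2} e_{3} + \frac{26}{5} e_{4} - \frac{2}{5} e_{5} + \frac{63}{10} e_{6} + \frac{57}{10} e_{123} + 9 e_{124} - \frac{23}{16} e_{125} + \frac{42}{5} e_{126} - \frac{12}{5} e_{134} + \frac{71}{20} e_{135} + \frac{42}{5} e_{136} + 5 e_{145} + \frac{84}{5} e_{146} - \frac{147}{20} e_{156}
R1 (-\frac{6}{5} e_{2}) = \frac{31}{20} e_{1} + \frac{227}{10} e_{2} - \frac{57}{5} e_{3} - 18 e_{4} + \frac{23}{8} e_{5} - \frac{84}{5} e_{6} - 7 e_{123} - \frac{52}{5} e_{124} + \frac{4}{5} e_{125} - \frac{63}{5} e_{126} + \frac{24}{5} e_{234} - \frac{71}{10} e_{235} - \frac{84}{5} e_{236} - 10 e_{245} - \frac{168}{5} e_{246} + \frac{147}{10} e_{256}
R1 (-7 e_{3}) = -\frac{245}{6} e_{1} + \frac{133}{2} e_{2} + \frac{1589}{12} e_{3} + 28 e_{4} - \frac{497}{12} e_{5} - 98 e_{6} - \frac{217}{24} e_{123} - \frac{182}{3} e_{134} + \frac{14}{3} e_{135} - \frac{147}{2} e_{136} + 105 e_{234} - \frac{805}{48} e_{235} + 98 e_{236} - \frac{175}{3} e_{345} - 196 e_{346} + \frac{343}{4} e_{356}
R1 (\frac{3}{5} e_{4}) = \frac{26}{5} e_{1} - 9 e_{2} + \frac{12}{5} e_{3} - \frac{227}{20} e_{4} + 5 e_{5} + \frac{84}{5} e_{6} + \frac{31}{40} e_{124} - \frac{7}{2} e_{134} - \frac{2}{5} e_{145} + \frac{63}{10} e_{146} + \frac{57}{10} e_{234} + \frac{23}{16} e_{245} - \frac{42}{5} e_{246} - \frac{71}{20} e_{345} - \frac{42}{5} e_{346} - \frac{147}{20} e_{456}
R1 (-\frac{1}{3} e_{5}) = \frac{2}{9} e_{1} - \frac{115}{144} e_{2} + \frac{71}{36} e_{3} + \frac{25}{9} e_{4} + \frac{227}{36} e_{5} + \frac{49}{12} e_{6} - \frac{31}{72} e_{125} + \frac{35}{18} e_{135} + \frac{26}{9} e_{145} - \frac{7}{2} e_{156} - \frac{19}{6} e_{235} - 5 e_{245} + \frac{14}{3} e_{256} + \frac{4}{3} e_{345} + \frac{14}{3} e_{356} + \frac{28}{3} e_{456}
R1 (\frac{1}{3} e_{6}) = \frac{7}{2} e_{1} - \frac{14}{3} e_{2} - \frac{14}{3} e_{3} - \frac{28}{3} e_{4} + \frac{49}{12} e_{5} - \frac{227}{36} e_{6} + \frac{31}{72} e_{126} - \frac{35}{18} e_{136} - \frac{26}{9} e_{146} + \frac{2}{9} e_{156} + \frac{19}{6} e_{236} + 5 e_{246} - \frac{115}{144} e_{256} - \frac{4}{3} e_{346} + \frac{71}{36} e_{356} + \frac{25}{9} e_{456}
Summing the partial products and collecting blades:
Answer: -\frac{1877}{45} e_{1} + \frac{53251}{720} e_{2} + \frac{1118}{9} e_{3} - \frac{487}{180} e_{4} - \frac{8479}{360} e_{5} - \frac{8453}{90} e_{6} - \frac{1241}{120} e_{123} - \frac{5}{8} e_{124} - \frac{769}{720} e_{125} - \frac{1357}{360} e_{126} - \frac{1997}{30} e_{134} + \frac{1829}{180} e_{135} - \frac{3017}{45} e_{136} + \frac{337}{45} e_{145} + \frac{1819}{90} e_{146} - \frac{1913}{180} e_{156} + \frac{231}{2} e_{234} - \frac{2163}{80} e_{235} + \frac{2531}{30} e_{236} - \frac{217}{16} e_{245} - 37 e_{246} + \frac{13369}{720} e_{256} - \frac{1211}{20} e_{345} - \frac{3086}{15} e_{346} + \frac{1663}{18} e_{356} + \frac{857}{180} e_{456}


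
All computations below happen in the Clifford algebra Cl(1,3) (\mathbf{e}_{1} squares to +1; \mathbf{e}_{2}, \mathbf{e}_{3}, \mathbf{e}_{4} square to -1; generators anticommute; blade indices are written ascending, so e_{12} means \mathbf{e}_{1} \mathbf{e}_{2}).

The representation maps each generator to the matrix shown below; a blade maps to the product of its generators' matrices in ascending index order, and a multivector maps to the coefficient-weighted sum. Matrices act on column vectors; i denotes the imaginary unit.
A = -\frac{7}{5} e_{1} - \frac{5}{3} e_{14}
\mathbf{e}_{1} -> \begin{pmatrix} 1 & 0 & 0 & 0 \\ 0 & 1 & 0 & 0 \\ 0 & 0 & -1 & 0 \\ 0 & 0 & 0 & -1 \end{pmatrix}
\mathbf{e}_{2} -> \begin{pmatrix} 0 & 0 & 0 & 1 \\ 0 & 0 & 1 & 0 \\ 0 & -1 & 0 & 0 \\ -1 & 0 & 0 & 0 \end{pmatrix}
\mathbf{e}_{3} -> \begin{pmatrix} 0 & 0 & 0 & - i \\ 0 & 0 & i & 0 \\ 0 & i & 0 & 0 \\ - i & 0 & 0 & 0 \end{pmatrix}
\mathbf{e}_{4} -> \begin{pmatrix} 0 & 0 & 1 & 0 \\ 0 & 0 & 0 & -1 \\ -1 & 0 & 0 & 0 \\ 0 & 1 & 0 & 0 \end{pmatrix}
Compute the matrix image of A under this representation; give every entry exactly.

Bivector images (products of the table entries): rho(e_{14}) = rho(\mathbf{e}_{1})rho(\mathbf{e}_{4}) = \begin{pmatrix} 0 & 0 & 1 & 0 \\ 0 & 0 & 0 & -1 \\ 1 & 0 & 0 & 0 \\ 0 & -1 & 0 & 0 \end{pmatrix}.
M = (-\frac{7}{5})*rho(e_{1}) + (-\frac{5}{3})*rho(e_{14}), summed entrywise:
Answer: \begin{pmatrix} - \frac{7}{5} & 0 & - \frac{5}{3} & 0 \\ 0 & - \frac{7}{5} & 0 & \frac{5}{3} \\ - \frac{5}{3} & 0 & \frac{7}{5} & 0 \\ 0 & \frac{5}{3} & 0 & \frac{7}{5} \end{pmatrix}


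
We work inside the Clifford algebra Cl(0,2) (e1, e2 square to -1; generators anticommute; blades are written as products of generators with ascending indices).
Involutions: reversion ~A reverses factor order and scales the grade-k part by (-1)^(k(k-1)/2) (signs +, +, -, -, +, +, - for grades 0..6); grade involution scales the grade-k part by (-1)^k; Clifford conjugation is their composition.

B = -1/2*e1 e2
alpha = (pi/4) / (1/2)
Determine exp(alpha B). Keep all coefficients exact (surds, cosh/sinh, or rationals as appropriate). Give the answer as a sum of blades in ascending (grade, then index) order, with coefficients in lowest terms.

B^2 = (-1/2)^2*(e1 e2)^2 = 1/4*(-1) = -1/4 (a basis 2-blade squares to minus the product of its generators' squares).
B^2 = -1/4 — the negative square puts this in the circular regime; l = 1/2, alpha*l = pi/4, so exp(alpha B) = cos(pi/4) + (sin(pi/4)/(1/2))*B = sqrt(2)/2 + (sqrt(2))*B.
Answer: sqrt(2)/2 - sqrt(2)/2*e1 e2


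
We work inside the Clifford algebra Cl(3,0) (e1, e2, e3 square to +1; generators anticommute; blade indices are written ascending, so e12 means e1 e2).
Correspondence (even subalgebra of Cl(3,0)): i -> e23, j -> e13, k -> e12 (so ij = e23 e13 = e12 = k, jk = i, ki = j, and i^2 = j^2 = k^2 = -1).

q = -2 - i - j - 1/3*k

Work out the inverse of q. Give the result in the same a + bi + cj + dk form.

In blades: q = -2 - 1/3*e12 - e13 - e23.
With qbar = -2 + 1/3*e12 + e13 + e23 (scalar fixed, mapped units negated), q qbar = 55/9 (the sum of squared coefficients), so q^-1 = qbar / (55/9) = -18/55 + 3/55*e12 + 9/55*e13 + 9/55*e23; translating back:
Answer: -18/55 + 9/55*i + 9/55*j + 3/55*k


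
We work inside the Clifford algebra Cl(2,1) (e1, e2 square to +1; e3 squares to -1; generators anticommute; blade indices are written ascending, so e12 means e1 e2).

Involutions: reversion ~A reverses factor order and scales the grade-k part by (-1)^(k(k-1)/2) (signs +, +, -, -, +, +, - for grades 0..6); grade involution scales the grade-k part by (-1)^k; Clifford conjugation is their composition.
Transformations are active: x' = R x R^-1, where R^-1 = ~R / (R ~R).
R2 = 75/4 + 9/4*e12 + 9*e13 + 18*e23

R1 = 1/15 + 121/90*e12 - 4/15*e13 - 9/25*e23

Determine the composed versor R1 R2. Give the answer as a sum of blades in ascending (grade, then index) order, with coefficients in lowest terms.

Distribute over the terms of R1 (each basis-blade product reordered to ascending indices, repeated generators contracted through their squares):
(1/15) R2 = 5/4 + 3/20*e12 + 3/5*e13 + 6/5*e23
(121/90*e12) R2 = -121/40 + 605/24*e12 + 121/5*e13 - 121/10*e23
(-4/15*e13) R2 = -12/5 - 24/5*e12 - 5*e13 - 3/5*e23
(-9/25*e23) R2 = -162/25 + 81/25*e12 + 81/100*e13 - 27/4*e23
Summing the partial products and collecting blades:
Answer: -2131/200 + 14279/600*e12 + 2061/100*e13 - 73/4*e23


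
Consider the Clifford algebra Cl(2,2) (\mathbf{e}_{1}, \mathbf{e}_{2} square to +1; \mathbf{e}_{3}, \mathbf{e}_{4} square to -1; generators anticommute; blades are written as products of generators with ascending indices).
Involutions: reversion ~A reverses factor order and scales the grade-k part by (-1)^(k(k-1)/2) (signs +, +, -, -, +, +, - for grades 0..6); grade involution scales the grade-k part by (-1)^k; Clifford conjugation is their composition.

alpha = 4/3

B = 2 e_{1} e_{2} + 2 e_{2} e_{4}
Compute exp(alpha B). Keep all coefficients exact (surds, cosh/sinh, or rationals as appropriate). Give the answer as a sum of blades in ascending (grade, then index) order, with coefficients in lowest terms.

B^2 term by term: the squares give (2)^2*(e_{1} e_{2})^2 + (2)^2*(e_{2} e_{4})^2 = 4*(-1) + 4*(+1) = 0 (each basis 2-blade squares to minus the product of its generators' squares); cross terms between blades sharing an index anticommute and cancel. So B^2 = 0.
B^2 = 0, and the exponential is exactly linear here: exp(alpha B) = 1 + alpha B (parabolic case).
Answer: 1 + \frac{8}{3} e_{1} e_{2} + \frac{8}{3} e_{2} e_{4}


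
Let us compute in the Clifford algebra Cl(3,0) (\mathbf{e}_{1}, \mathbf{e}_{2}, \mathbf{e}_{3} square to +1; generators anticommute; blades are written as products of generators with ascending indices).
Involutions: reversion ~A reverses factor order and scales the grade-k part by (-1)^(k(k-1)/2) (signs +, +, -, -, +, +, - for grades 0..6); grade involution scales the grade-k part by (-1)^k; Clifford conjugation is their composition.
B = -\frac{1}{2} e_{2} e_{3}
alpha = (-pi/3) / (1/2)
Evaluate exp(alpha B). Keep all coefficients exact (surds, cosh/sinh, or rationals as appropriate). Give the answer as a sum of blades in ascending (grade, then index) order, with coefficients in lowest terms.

B^2 = (-\frac{1}{2})^2*(e_{2} e_{3})^2 = \frac{1}{4}*(-1) = -\frac{1}{4} (a basis 2-blade squares to minus the product of its generators' squares).
B^2 = -\frac{1}{4} — the negative square puts this in the circular regime; l = \frac{1}{2}, alpha*l = - \frac{\pi}{3}, so exp(alpha B) = cos(- \frac{\pi}{3}) + (sin(- \frac{\pi}{3})/(\frac{1}{2}))*B = \frac{1}{2} + (- \sqrt{3})*B.
Answer: \frac{1}{2} + \frac{\sqrt{3}}{2} e_{2} e_{3}


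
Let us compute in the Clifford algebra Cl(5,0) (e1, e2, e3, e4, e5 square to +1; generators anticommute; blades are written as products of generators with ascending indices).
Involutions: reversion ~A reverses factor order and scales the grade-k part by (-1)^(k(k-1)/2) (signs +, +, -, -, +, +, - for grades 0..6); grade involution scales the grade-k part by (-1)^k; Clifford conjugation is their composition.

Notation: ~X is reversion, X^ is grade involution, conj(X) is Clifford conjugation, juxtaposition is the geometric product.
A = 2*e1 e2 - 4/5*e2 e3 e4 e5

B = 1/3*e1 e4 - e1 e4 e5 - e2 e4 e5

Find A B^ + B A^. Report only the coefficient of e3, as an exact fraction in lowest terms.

first term: -4/5*e3 - 2/3*e2 e4 + 4/5*e1 e2 e3 + 2*e1 e4 e5 - 2*e2 e4 e5 + 4/15*e1 e2 e3 e5
second term: -4/5*e3 + 2/3*e2 e4 - 4/5*e1 e2 e3 + 2*e1 e4 e5 - 2*e2 e4 e5 - 4/15*e1 e2 e3 e5
Answer: -8/5


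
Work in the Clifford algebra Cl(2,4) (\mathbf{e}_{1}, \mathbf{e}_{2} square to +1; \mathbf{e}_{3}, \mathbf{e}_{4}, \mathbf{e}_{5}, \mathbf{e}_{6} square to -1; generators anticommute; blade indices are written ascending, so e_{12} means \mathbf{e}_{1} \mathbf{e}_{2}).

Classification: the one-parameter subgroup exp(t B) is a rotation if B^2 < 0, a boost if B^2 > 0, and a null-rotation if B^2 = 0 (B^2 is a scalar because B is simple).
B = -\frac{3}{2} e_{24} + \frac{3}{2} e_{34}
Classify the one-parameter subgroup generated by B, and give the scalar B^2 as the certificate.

B^2 term by term: the squares give (-\frac{3}{2})^2*(e_{24})^2 + (\frac{3}{2})^2*(e_{34})^2 = \frac{9}{4}*(+1) + \frac{9}{4}*(-1) = 0 (each basis 2-blade squares to minus the product of its generators' squares); cross terms between blades sharing an index anticommute and cancel. So B^2 = 0.
Answer: null-rotation, certificate B^2 = 0. Certificate logic: 0 is a conjugation-invariant scalar, so its sign fixes rotation versus boost versus null-rotation outright.


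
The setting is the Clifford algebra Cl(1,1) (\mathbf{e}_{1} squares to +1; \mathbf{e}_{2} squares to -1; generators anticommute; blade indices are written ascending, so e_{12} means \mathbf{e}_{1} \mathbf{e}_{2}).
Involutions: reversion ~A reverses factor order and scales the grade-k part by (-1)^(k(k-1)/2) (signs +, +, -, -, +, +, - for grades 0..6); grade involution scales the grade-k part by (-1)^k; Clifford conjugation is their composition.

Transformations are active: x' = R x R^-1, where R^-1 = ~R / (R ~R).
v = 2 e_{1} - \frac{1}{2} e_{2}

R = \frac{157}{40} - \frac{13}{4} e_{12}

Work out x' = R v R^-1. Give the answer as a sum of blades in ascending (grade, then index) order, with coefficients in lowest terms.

~R = \frac{157}{40} + \frac{13}{4} e_{12}, and R ~R = \frac{7749}{1600}, so R^-1 = ~R / (\frac{7749}{1600}).
R v = \frac{249}{40} e_{1} + \frac{363}{80} e_{2}
Answer: \frac{20896}{2583} e_{1} + \frac{40577}{5166} e_{2}


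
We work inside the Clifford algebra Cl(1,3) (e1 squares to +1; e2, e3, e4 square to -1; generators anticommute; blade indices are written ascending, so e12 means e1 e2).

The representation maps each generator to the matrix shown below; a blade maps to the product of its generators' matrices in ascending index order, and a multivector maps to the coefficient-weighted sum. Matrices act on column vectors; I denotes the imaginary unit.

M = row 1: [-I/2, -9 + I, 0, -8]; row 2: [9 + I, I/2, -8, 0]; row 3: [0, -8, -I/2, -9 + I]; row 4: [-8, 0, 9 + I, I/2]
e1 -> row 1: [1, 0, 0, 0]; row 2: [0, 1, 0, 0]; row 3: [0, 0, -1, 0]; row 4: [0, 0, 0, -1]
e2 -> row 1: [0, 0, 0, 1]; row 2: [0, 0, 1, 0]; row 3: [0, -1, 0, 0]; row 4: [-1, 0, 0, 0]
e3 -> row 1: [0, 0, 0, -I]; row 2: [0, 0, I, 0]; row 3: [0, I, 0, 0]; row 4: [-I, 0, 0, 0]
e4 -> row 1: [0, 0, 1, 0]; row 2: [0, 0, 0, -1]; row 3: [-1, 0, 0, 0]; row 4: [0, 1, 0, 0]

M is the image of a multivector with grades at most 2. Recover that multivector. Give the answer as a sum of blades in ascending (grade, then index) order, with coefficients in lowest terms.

Method: the blade images are trace-orthogonal — tr(rho(e_A) rho(e_B)^-1) = 4 if A = B and 0 otherwise — and rho(e_A)^-1 = (e_A)^2 * rho(e_A) with (e_A)^2 = +1 or -1, so the coefficient of e_A in the preimage is (e_A)^2 * tr(M rho(e_A))/4.
Nonzero projections over blades of grade <= 2: e12: (e12)^2 = +1, tr(M rho(e12)) = -32, coefficient -8; e23: (e23)^2 = -1, tr(M rho(e23)) = -2, coefficient 1/2; e24: (e24)^2 = -1, tr(M rho(e24)) = 36, coefficient -9; e34: (e34)^2 = -1, tr(M rho(e34)) = 4, coefficient -1. Every other blade of grade <= 2 projects to 0.
Answer: -8*e12 + 1/2*e23 - 9*e24 - e34


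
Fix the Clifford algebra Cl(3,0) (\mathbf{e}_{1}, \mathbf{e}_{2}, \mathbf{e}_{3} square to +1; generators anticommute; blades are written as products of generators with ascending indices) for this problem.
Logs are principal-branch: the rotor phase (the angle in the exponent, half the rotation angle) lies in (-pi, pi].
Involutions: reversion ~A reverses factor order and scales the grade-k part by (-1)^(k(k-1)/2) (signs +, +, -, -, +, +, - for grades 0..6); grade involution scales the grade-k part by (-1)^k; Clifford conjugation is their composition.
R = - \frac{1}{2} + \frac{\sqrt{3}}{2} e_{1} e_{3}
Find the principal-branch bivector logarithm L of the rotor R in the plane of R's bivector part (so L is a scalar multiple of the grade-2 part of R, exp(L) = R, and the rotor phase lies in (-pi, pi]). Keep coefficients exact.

The scalar part of R is - \frac{1}{2}, which fixes the principal-branch rotor phase; the unit plane is then the bivector part divided by the sine of that phase, and L is that plane scaled by the phase.
Concretely: cos(phase) = - \frac{1}{2} gives phase = ±\frac{2 \pi}{3}, and since phase/sin(phase) is even the sign is immaterial: L = (phase/sin(phase)) * <R>_2 = (\frac{4 \sqrt{3} \pi}{9}) * <R>_2.
Answer: \frac{2 \pi}{3} e_{1} e_{3}


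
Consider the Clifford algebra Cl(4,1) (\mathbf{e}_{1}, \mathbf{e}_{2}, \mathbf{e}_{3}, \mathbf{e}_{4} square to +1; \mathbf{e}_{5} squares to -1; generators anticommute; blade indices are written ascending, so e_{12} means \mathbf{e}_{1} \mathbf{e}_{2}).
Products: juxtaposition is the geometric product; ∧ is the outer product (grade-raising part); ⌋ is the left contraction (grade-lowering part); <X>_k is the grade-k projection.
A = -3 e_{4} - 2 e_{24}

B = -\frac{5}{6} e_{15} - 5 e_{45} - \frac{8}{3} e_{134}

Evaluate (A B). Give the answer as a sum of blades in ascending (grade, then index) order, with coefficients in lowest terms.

step 1: 15 e_{5} + 8 e_{13} + 10 e_{25} - \frac{16}{3} e_{123} - \frac{5}{2} e_{145} + \frac{5}{3} e_{1245}
Answer: 15 e_{5} + 8 e_{13} + 10 e_{25} - \frac{16}{3} e_{123} - \frac{5}{2} e_{145} + \frac{5}{3} e_{1245}


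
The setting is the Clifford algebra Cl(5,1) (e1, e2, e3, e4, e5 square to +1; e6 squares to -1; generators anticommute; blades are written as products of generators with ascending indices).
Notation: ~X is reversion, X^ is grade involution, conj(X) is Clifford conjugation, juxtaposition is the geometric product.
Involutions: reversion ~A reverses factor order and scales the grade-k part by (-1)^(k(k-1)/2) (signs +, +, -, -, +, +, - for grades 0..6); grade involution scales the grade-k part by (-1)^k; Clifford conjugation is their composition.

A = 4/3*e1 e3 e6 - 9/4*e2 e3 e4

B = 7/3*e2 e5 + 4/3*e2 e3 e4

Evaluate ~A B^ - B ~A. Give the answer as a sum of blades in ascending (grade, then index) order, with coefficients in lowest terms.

first term: 3 + 21/4*e3 e4 e5 + 16/9*e1 e2 e4 e6 + 28/9*e1 e2 e3 e5 e6
second term: -3 - 21/4*e3 e4 e5 - 16/9*e1 e2 e4 e6 + 28/9*e1 e2 e3 e5 e6
Answer: 6 + 21/2*e3 e4 e5 + 32/9*e1 e2 e4 e6


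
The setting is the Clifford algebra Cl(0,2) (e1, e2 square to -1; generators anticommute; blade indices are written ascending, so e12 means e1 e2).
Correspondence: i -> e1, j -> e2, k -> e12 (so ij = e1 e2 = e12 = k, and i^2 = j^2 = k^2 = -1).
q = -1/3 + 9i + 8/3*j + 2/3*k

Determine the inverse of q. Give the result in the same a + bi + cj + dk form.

In blades: q = -1/3 + 9*e1 + 8/3*e2 + 2/3*e12.
With qbar = -1/3 - 9*e1 - 8/3*e2 - 2/3*e12 (scalar fixed, mapped units negated), q qbar = 266/3 (the sum of squared coefficients), so q^-1 = qbar / (266/3) = -1/266 - 27/266*e1 - 4/133*e2 - 1/133*e12; translating back:
Answer: -1/266 - 27/266*i - 4/133*j - 1/133*k


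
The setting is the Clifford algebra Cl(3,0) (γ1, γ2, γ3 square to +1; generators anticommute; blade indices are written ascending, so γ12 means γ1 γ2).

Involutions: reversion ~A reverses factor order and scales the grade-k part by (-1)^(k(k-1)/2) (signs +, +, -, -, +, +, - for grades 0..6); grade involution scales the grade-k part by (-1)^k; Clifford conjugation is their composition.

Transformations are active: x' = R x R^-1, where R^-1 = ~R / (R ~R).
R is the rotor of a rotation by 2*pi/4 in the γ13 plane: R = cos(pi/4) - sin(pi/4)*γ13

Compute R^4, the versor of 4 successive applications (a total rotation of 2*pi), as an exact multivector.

The rotor phase is half the rotation angle and phases add under composition, so 4 steps in the γ13 plane accumulate phase 4*(pi/4) = pi: R^4 = cos(pi) - sin(pi)*γ13.
cos(pi) = -1 and sin(pi) = 0, so R^4 = -1. The total rotation 2*pi is 1 full turn, so every vector returns to itself, yet the rotor is -1, on the OTHER sheet of the double cover (an odd number of 2*pi turns).
Answer: -1


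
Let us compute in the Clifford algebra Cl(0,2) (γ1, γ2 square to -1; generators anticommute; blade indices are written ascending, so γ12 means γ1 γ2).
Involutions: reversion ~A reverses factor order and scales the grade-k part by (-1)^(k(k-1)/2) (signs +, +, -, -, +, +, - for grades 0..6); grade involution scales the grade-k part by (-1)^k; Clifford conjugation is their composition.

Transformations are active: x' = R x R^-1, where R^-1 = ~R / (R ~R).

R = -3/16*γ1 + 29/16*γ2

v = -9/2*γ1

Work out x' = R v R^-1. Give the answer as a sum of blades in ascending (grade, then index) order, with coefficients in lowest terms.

~R = -3/16*γ1 + 29/16*γ2, and R ~R = -425/128, so R^-1 = ~R / (-425/128).
R v = -27/32 + 261/32*γ12
Answer: 1872/425*γ1 + 783/850*γ2


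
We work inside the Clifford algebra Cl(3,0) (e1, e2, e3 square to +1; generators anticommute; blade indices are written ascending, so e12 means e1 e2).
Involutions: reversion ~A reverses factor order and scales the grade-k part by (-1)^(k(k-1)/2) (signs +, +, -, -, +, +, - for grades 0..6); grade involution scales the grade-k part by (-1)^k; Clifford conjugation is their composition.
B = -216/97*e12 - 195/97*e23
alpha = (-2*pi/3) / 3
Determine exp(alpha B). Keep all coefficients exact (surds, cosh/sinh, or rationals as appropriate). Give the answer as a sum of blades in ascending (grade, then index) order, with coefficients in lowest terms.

B^2 term by term: the squares give (-216/97)^2*(e12)^2 + (-195/97)^2*(e23)^2 = 46656/9409*(-1) + 38025/9409*(-1) = -9 (each basis 2-blade squares to minus the product of its generators' squares); cross terms between blades sharing an index anticommute and cancel. So B^2 = -9.
B^2 = -9 — a negative square means the series sums to a rotation: l = 3, alpha*l = -2*pi/3, so exp(alpha B) = cos(-2*pi/3) + (sin(-2*pi/3)/3)*B = -1/2 + (-sqrt(3)/6)*B.
Answer: -1/2 + 36*sqrt(3)/97*e12 + 65*sqrt(3)/194*e23


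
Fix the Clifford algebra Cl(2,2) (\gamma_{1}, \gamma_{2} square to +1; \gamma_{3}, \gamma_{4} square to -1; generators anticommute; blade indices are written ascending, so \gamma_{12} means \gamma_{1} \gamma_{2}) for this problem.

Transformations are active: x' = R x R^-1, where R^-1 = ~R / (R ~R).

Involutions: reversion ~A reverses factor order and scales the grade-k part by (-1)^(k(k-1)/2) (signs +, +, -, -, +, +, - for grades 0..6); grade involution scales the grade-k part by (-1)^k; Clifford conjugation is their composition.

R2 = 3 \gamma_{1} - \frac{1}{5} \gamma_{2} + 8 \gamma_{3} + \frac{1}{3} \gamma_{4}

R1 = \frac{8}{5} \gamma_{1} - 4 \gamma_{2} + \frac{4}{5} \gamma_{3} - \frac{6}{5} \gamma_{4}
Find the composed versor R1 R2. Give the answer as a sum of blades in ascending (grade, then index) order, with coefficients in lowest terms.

Distribute over the terms of R1 (each basis-blade product reordered to ascending indices, repeated generators contracted through their squares):
(\frac{8}{5} \gamma_{1}) R2 = \frac{24}{5} - \frac{8}{25} \gamma_{12} + \frac{64}{5} \gamma_{13} + \frac{8}{15} \gamma_{14}
(-4 \gamma_{2}) R2 = \frac{4}{5} + 12 \gamma_{12} - 32 \gamma_{23} - \frac{4}{3} \gamma_{24}
(\frac{4}{5} \gamma_{3}) R2 = -\frac{32}{5} - \frac{12}{5} \gamma_{13} + \frac{4}{25} \gamma_{23} + \frac{4}{15} \gamma_{34}
(-\frac{6}{5} \gamma_{4}) R2 = \frac{2}{5} + \frac{18}{5} \gamma_{14} - \frac{6}{25} \gamma_{24} + \frac{48}{5} \gamma_{34}
Summing the partial products and collecting blades:
Answer: -\frac{2}{5} + \frac{292}{25} \gamma_{12} + \frac{52}{5} \gamma_{13} + \frac{62}{15} \gamma_{14} - \frac{796}{25} \gamma_{23} - \frac{118}{75} \gamma_{24} + \frac{148}{15} \gamma_{34}


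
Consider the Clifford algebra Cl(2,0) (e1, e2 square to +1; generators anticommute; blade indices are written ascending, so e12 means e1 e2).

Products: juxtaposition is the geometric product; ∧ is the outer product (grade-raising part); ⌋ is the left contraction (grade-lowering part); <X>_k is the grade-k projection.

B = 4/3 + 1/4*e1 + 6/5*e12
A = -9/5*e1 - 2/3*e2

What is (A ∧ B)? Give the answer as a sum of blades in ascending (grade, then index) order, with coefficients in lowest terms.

step 1: -12/5*e1 - 8/9*e2 + 1/6*e12
Answer: -12/5*e1 - 8/9*e2 + 1/6*e12


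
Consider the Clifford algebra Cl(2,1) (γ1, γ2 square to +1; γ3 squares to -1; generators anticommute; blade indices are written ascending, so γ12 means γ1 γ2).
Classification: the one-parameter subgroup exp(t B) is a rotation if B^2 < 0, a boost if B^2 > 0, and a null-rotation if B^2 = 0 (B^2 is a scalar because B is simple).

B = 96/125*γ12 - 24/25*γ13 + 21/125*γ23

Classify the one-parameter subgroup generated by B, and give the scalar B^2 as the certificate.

B^2 term by term: the squares give (96/125)^2*(γ12)^2 + (-24/25)^2*(γ13)^2 + (21/125)^2*(γ23)^2 = 9216/15625*(-1) + 576/625*(+1) + 441/15625*(+1) = 9/25 (each basis 2-blade squares to minus the product of its generators' squares); cross terms between blades sharing an index anticommute and cancel. So B^2 = 9/25.
Answer: boost, certificate B^2 = 9/25. One invariant decides it: the square 9/25 survives every conjugation, and its sign is exactly the classification.


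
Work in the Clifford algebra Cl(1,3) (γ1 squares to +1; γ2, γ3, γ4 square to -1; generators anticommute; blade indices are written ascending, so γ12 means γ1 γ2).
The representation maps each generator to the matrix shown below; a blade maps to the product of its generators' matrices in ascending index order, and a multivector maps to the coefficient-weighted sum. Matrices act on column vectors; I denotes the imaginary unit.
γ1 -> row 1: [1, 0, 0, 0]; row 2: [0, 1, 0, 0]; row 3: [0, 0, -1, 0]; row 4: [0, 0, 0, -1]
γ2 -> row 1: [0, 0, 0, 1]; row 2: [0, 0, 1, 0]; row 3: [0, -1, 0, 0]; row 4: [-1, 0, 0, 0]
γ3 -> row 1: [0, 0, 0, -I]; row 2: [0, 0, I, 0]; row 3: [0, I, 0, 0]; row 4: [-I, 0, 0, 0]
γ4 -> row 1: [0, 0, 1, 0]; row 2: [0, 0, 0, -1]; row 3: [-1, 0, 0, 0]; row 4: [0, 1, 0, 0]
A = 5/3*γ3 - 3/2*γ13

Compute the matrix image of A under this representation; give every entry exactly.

Bivector images (products of the table entries): rho(γ13) = rho(γ1)rho(γ3) = row 1: [0, 0, 0, -I]; row 2: [0, 0, I, 0]; row 3: [0, -I, 0, 0]; row 4: [I, 0, 0, 0].
M = (5/3)*rho(γ3) + (-3/2)*rho(γ13), summed entrywise:
Answer: row 1: [0, 0, 0, -I/6]; row 2: [0, 0, I/6, 0]; row 3: [0, 19*I/6, 0, 0]; row 4: [-19*I/6, 0, 0, 0]


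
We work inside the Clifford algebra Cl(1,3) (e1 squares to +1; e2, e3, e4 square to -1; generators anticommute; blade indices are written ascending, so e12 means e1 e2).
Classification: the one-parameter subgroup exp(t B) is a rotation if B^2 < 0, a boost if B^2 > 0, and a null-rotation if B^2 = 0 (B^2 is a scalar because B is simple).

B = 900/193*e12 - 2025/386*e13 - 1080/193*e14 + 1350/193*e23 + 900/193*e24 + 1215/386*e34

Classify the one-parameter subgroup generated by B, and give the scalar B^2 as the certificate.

B^2 term by term: the squares give (900/193)^2*(e12)^2 + (-2025/386)^2*(e13)^2 + (-1080/193)^2*(e14)^2 + (1350/193)^2*(e23)^2 + (900/193)^2*(e24)^2 + (1215/386)^2*(e34)^2 = 810000/37249*(+1) + 4100625/148996*(+1) + 1166400/37249*(+1) + 1822500/37249*(-1) + 810000/37249*(-1) + 1476225/148996*(-1) = 0 (each basis 2-blade squares to minus the product of its generators' squares); cross terms between blades sharing an index anticommute and cancel; the commuting (index-disjoint) pairs give grade-4 terms 2*c*c'*(blade product), which cancel blade by blade — e1234: 1093500/37249 + 1822500/37249 - 2916000/37249 = 0 — confirming B is simple. So B^2 = 0.
Answer: null-rotation, certificate B^2 = 0. No conjugation can change B^2 = 0; the sign gives the class.


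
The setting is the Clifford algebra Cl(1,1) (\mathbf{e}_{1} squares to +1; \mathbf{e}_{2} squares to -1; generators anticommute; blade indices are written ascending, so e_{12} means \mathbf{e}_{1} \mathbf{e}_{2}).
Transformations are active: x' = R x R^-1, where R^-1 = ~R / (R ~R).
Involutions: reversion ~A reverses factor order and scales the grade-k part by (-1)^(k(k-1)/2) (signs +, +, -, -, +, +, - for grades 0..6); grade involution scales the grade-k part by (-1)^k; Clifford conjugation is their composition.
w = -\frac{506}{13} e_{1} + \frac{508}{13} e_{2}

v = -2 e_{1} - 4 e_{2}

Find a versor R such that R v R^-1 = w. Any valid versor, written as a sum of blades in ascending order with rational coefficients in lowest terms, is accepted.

Take R = v + w = -\frac{532}{13} e_{1} + \frac{456}{13} e_{2}. Because q(v) = q(w) = -12, conjugation by R sends v exactly to w.
Answer: -\frac{532}{13} e_{1} + \frac{456}{13} e_{2}


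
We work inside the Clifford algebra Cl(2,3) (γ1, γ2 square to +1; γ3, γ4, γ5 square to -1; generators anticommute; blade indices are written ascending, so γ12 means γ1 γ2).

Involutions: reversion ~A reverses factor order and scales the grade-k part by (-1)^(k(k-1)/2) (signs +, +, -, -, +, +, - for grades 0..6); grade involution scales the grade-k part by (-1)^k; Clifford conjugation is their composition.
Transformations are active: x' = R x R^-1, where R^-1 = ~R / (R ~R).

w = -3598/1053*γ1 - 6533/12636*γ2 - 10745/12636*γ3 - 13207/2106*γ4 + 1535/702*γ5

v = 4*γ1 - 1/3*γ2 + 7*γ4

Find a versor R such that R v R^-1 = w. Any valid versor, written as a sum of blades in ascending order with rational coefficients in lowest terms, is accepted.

Key observation: q(v) = q(w) = -296/9 (sandwiches preserve the norm), so R = v + w = 614/1053*γ1 - 10745/12636*γ2 - 10745/12636*γ3 + 1535/2106*γ4 + 1535/702*γ5 works whenever it is invertible — the component of v along it is kept and (v - w)/2 reverses, sending v to w.
Answer: 614/1053*γ1 - 10745/12636*γ2 - 10745/12636*γ3 + 1535/2106*γ4 + 1535/702*γ5


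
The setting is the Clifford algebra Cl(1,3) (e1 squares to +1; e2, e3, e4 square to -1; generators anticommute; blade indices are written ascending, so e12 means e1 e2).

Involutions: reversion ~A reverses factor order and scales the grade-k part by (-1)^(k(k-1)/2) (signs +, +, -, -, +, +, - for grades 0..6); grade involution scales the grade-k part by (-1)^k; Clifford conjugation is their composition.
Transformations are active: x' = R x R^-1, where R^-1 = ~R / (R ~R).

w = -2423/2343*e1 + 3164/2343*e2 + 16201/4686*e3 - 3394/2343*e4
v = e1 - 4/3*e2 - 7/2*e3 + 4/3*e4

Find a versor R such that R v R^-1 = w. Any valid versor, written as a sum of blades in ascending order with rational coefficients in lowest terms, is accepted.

Reasoning: v^2 = w^2 = -533/36 since conjugation preserves the quadratic form; R = v + w = -80/2343*e1 + 40/2343*e2 - 100/2343*e3 - 90/781*e4 is then valid when invertible, keeping its own part and reversing (v - w)/2.
Answer: -80/2343*e1 + 40/2343*e2 - 100/2343*e3 - 90/781*e4


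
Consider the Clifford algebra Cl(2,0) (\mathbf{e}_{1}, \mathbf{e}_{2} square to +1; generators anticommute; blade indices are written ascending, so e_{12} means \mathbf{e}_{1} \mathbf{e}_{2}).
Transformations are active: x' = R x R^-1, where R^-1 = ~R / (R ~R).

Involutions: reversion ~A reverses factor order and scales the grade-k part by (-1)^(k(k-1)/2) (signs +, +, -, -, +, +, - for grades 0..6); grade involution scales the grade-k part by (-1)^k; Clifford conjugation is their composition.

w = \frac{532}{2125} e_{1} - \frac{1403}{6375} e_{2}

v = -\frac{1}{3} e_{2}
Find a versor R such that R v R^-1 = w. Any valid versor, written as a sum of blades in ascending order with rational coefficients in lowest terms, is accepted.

Take R = v + w = \frac{532}{2125} e_{1} - \frac{1176}{2125} e_{2}. Because q(v) = q(w) = \frac{1}{9}, conjugation by R sends v exactly to w.
Answer: \frac{532}{2125} e_{1} - \frac{1176}{2125} e_{2}


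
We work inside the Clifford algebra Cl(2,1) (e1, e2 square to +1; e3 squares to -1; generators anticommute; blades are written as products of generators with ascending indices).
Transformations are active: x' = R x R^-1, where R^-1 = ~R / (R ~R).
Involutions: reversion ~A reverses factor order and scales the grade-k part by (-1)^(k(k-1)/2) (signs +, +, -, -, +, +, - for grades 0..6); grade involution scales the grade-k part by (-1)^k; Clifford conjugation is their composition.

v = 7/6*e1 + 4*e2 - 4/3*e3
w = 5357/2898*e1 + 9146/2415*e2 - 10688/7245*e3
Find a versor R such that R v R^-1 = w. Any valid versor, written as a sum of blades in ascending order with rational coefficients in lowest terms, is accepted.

Since q(v) = q(w) = 187/12, the sum R = v + w = 4369/1449*e1 + 18806/2415*e2 - 20348/7245*e3 does the job whenever invertible.
Answer: 4369/1449*e1 + 18806/2415*e2 - 20348/7245*e3


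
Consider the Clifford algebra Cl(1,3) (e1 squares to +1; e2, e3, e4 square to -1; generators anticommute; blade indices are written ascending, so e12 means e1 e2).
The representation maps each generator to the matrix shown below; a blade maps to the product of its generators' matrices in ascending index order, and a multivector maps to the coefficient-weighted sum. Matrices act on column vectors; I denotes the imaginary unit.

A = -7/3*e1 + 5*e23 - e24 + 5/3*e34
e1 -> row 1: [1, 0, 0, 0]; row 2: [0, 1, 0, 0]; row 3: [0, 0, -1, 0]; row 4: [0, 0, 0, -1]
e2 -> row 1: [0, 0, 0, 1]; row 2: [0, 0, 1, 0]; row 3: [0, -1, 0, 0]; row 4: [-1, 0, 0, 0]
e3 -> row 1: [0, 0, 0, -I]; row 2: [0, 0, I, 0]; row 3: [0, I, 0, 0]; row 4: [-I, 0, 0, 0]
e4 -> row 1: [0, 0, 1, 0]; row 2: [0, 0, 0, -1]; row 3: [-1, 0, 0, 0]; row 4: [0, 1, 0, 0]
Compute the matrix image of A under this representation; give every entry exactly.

Bivector images (products of the table entries): rho(e23) = rho(e2)rho(e3) = row 1: [-I, 0, 0, 0]; row 2: [0, I, 0, 0]; row 3: [0, 0, -I, 0]; row 4: [0, 0, 0, I]; rho(e24) = rho(e2)rho(e4) = row 1: [0, 1, 0, 0]; row 2: [-1, 0, 0, 0]; row 3: [0, 0, 0, 1]; row 4: [0, 0, -1, 0]; rho(e34) = rho(e3)rho(e4) = row 1: [0, -I, 0, 0]; row 2: [-I, 0, 0, 0]; row 3: [0, 0, 0, -I]; row 4: [0, 0, -I, 0].
M = (-7/3)*rho(e1) + (5)*rho(e23) + (-1)*rho(e24) + (5/3)*rho(e34), summed entrywise:
Answer: row 1: [-7/3 - 5*I, -1 - 5*I/3, 0, 0]; row 2: [1 - 5*I/3, -7/3 + 5*I, 0, 0]; row 3: [0, 0, 7/3 - 5*I, -1 - 5*I/3]; row 4: [0, 0, 1 - 5*I/3, 7/3 + 5*I]


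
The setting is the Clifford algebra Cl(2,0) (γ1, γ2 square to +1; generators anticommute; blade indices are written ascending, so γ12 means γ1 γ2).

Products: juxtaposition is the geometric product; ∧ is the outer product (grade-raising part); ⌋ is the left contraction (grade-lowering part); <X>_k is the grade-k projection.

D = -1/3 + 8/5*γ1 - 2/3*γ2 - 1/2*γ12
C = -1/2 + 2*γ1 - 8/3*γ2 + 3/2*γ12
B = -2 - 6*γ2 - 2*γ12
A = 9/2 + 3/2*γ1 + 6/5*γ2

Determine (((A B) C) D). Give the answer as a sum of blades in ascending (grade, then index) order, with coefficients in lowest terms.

step 1: -81/5 - 3/5*γ1 - 162/5*γ2 - 18*γ12
step 2: 1203/10 + 129/2*γ1 + 189/2*γ2 + 511/10*γ12
step 3: 513/20 + 55249/300*γ1 - 22571/100*γ2 - 16283/60*γ12
Answer: 513/20 + 55249/300*γ1 - 22571/100*γ2 - 16283/60*γ12


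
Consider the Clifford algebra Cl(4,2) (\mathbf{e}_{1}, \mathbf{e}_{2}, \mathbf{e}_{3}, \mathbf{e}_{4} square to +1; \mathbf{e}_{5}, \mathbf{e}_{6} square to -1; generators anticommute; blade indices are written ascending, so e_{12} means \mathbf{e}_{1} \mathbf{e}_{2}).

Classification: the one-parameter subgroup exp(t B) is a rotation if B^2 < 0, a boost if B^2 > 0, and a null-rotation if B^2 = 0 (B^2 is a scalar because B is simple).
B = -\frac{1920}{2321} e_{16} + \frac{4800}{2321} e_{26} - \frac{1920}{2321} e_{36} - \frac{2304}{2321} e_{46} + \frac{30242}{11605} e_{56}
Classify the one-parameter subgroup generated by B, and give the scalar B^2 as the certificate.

B^2 term by term: the squares give (-\frac{1920}{2321})^2*(e_{16})^2 + (\frac{4800}{2321})^2*(e_{26})^2 + (-\frac{1920}{2321})^2*(e_{36})^2 + (-\frac{2304}{2321})^2*(e_{46})^2 + (\frac{30242}{11605})^2*(e_{56})^2 = \frac{3686400}{5387041}*(+1) + \frac{23040000}{5387041}*(+1) + \frac{3686400}{5387041}*(+1) + \frac{5308416}{5387041}*(+1) + \frac{914578564}{134676025}*(-1) = -\frac{4}{25} (each basis 2-blade squares to minus the product of its generators' squares); cross terms between blades sharing an index anticommute and cancel. So B^2 = -\frac{4}{25}.
Answer: rotation, certificate B^2 = -\frac{4}{25}. One invariant decides it: the square -\frac{4}{25} survives every conjugation, and its sign is exactly the classification.


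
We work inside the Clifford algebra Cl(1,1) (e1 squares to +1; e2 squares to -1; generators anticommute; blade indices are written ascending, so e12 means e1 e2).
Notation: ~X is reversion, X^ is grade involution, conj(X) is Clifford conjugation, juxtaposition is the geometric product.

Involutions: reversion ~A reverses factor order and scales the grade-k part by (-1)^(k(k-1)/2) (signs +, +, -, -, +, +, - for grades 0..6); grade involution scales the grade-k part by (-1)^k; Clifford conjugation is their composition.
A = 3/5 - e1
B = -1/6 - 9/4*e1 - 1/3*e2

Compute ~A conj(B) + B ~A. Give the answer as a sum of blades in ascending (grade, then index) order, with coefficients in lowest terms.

first term: -47/20 + 91/60*e1 + 1/5*e2 - 1/3*e12
second term: 43/20 - 71/60*e1 - 1/5*e2 - 1/3*e12
Answer: -1/5 + 1/3*e1 - 2/3*e12
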